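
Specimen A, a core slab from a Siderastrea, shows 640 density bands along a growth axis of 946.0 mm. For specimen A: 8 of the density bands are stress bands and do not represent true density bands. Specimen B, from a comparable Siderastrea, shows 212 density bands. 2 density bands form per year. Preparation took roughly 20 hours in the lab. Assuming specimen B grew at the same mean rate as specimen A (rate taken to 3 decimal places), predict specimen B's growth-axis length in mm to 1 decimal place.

317.4 mm

Specimen A: correcting the raw count gives 640 − 8 = 632 true density bands.
Specimen A: 632 density bands at 2 per year is 632 / 2 = 316 years.
A: Mean rate = 946.0 mm / 316 years ≈ 2.994 mm per year.
Specimen B: 212 density bands at 2 per year is 212 / 2 = 106 years. B's length ≈ 2.994 × 106 = 317.4 mm.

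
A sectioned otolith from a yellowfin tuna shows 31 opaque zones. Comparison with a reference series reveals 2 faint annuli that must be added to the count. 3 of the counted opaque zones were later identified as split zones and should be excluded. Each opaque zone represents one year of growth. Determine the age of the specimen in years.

30 years

Adjusted count: 31 − 3 + 2 = 30 opaque zones.
One opaque zone per year makes the duration 30 years.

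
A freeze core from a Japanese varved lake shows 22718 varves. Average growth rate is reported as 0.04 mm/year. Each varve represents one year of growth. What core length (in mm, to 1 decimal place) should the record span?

The record spans 22718 years at 0.04 mm per year.
Predicted length = 0.04 mm/year × 22718 years = 908.7 mm.

908.7 mm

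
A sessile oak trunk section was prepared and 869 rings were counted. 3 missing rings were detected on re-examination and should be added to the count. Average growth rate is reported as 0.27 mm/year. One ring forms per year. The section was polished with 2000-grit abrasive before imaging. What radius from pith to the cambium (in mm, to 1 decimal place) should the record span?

235.4 mm

After corrections the count is 869 + 3 = 872 rings.
Length ≈ 0.27 × 872 = 235.4 mm.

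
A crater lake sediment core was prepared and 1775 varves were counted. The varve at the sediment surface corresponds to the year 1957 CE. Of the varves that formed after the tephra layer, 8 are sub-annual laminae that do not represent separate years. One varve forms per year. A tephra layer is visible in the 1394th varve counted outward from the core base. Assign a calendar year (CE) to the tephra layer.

The tephra layer sits at varve 1394 from the core base, so 1775 − 1394 = 381 varves formed after it.
Removing the 8 false varves leaves 381 − 8 = 373 true varves beyond the tephra layer.
The varve at the sediment surface is 1957 CE, so the tephra layer dates to 1957 − 373 = 1584 CE.

1584 CE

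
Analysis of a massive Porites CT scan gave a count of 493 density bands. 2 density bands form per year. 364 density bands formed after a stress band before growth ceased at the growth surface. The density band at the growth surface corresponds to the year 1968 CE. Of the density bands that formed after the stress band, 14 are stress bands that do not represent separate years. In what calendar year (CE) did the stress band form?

364 density bands formed after the stress band.
364 − 14 false = 350 true density bands after the stress band.
350 density bands at 2 per year is 350 / 2 = 175 years.
Counting back 175 years from 1968 CE places the stress band in 1968 − 175 = 1793 CE.

1793 CE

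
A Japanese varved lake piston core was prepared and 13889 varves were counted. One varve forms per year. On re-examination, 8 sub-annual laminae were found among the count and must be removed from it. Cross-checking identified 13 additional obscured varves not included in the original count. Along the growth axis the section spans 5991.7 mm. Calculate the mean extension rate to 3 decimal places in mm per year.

0.431 mm per year

True varve count = 13889 − 8 + 13 = 13894.
5991.7 mm over 13894 years gives 5991.7 / 13894 ≈ 0.431 mm per year.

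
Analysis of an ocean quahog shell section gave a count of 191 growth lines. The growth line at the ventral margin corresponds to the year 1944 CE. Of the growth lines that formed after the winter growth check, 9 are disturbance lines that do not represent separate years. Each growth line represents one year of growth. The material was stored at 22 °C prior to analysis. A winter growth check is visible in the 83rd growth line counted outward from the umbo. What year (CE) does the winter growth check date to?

Between growth line 83 and the ventral margin there are 191 − 83 = 108 growth lines.
Removing the 9 false growth lines leaves 108 − 9 = 99 true growth lines beyond the winter growth check.
The growth line at the ventral margin is 1944 CE, so the winter growth check dates to 1944 − 99 = 1845 CE.

1845 CE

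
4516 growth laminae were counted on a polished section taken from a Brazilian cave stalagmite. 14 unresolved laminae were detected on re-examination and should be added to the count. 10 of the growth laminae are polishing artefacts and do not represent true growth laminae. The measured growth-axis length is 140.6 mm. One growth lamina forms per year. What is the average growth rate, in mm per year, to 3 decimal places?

True growth lamina count = 4516 − 10 + 14 = 4520.
140.6 mm over 4520 years gives 140.6 / 4520 ≈ 0.031 mm per year.

0.031 mm per year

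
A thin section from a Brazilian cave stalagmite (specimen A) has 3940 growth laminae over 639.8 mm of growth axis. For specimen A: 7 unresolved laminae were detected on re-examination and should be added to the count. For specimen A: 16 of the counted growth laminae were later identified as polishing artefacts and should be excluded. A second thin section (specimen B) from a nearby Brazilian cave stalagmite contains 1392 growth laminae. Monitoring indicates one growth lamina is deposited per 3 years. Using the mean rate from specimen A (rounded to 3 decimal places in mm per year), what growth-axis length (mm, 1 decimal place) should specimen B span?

225.5 mm

Specimen A: correcting the raw count gives 3940 − 16 + 7 = 3931 true growth laminae.
Specimen A: multiplying by 3 years per growth lamina: 3931 × 3 = 11793 years.
A: 639.8 mm over 11793 years gives 639.8 / 11793 ≈ 0.054 mm/year.
Specimen B: at 3 years per growth lamina, 1392 × 3 = 4176 years. B's length ≈ 0.054 × 4176 = 225.5 mm.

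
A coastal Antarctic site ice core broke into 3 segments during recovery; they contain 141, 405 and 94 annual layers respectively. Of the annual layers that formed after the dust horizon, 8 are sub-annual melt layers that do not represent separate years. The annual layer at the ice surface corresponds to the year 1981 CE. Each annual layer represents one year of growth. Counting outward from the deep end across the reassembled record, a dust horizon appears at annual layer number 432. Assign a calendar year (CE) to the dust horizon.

1781 CE

Total annual layers = 141 + 405 + 94 = 640.
The dust horizon sits at annual layer 432 from the deep end, so 640 − 432 = 208 annual layers formed after it.
Removing the 8 false annual layers leaves 208 − 8 = 200 true annual layers beyond the dust horizon.
The annual layer at the ice surface is 1981 CE, so the dust horizon dates to 1981 − 200 = 1781 CE.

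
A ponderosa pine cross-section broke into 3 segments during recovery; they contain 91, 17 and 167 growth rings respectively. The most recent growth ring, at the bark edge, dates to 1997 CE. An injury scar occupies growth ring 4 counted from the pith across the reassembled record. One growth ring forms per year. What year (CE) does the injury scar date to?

Total growth rings = 91 + 17 + 167 = 275.
Between growth ring 4 and the bark edge there are 275 − 4 = 271 growth rings.
Counting back 271 years from 1997 CE places the injury scar in 1997 − 271 = 1726 CE.

1726 CE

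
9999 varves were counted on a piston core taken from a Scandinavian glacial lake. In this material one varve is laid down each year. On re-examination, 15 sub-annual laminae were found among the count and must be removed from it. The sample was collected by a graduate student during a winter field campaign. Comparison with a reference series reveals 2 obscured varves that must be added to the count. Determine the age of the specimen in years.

Adjusted count: 9999 − 15 + 2 = 9986 varves.
With a one-to-one varve periodicity this is 9986 years.

9986 yr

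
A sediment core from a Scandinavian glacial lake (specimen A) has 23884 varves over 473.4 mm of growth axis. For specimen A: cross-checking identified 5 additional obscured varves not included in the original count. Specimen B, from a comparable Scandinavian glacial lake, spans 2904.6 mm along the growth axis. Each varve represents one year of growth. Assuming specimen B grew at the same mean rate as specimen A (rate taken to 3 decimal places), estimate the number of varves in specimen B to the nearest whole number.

145230 varves

Specimen A: after corrections the count is 23884 + 5 = 23889 varves.
A: Mean rate = 473.4 mm / 23889 years ≈ 0.020 mm/year.
For B, 2904.6 / 0.020 = 145230.00 years ≈ 145230 varves.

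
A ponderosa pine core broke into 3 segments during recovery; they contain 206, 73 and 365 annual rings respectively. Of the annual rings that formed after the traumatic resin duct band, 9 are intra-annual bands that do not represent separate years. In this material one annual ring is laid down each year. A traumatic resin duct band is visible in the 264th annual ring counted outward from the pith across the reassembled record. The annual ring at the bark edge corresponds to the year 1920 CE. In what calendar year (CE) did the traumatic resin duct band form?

1549 CE

Total annual rings = 206 + 73 + 365 = 644.
The traumatic resin duct band sits at annual ring 264 from the pith, so 644 − 264 = 380 annual rings formed after it.
Removing the 9 false annual rings leaves 380 − 9 = 371 true annual rings beyond the traumatic resin duct band.
The annual ring at the bark edge is 1920 CE, so the traumatic resin duct band dates to 1920 − 371 = 1549 CE.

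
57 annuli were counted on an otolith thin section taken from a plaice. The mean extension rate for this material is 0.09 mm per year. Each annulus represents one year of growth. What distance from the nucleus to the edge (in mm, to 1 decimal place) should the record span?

57 years of growth are recorded.
Predicted length = 0.09 mm/year × 57 years = 5.1 mm.

5.1 mm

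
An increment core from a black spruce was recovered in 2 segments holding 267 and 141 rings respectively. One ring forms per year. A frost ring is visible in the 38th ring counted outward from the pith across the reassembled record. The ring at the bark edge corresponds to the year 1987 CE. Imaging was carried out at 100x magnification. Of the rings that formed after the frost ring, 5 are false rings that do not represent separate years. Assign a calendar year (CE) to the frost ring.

1622 CE

Total rings = 267 + 141 = 408.
408 − 38 = 370 rings lie beyond the frost ring toward the bark edge.
Removing the 5 false rings leaves 370 − 5 = 365 true rings beyond the frost ring.
Counting back 365 years from 1987 CE places the frost ring in 1987 − 365 = 1622 CE.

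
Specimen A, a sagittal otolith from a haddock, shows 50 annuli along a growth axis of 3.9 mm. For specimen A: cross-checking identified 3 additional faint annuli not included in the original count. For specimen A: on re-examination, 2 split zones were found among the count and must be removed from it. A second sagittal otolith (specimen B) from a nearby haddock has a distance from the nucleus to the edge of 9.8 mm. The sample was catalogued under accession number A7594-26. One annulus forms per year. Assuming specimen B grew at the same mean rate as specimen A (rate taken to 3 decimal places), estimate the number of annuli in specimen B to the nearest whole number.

Specimen A: true annulus count = 50 − 2 + 3 = 51.
A: Mean rate = 3.9 mm / 51 years ≈ 0.076 mm/year.
B spans 9.8 / 0.076 = 128.95 years ≈ 129 annuli.

129 annuli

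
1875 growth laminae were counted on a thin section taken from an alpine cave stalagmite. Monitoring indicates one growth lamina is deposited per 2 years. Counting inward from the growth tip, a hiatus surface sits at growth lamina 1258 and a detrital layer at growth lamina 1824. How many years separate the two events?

1824 − 1258 = 566 growth laminae lie between the two events.
566 growth laminae at 2 years each span 566 × 2 = 1132 years.

1132 years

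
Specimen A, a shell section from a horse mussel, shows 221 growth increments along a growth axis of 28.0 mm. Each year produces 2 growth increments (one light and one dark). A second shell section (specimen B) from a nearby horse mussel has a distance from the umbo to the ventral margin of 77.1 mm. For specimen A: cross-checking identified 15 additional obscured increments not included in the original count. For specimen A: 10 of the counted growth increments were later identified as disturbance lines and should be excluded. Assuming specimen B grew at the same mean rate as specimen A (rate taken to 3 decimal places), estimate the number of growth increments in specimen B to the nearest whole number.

Specimen A: after corrections the count is 221 − 10 + 15 = 226 growth increments.
Specimen A: with 2 growth increments per year, 226 / 2 = 113 years.
A: Extension rate ≈ 28.0 / 113 = 0.248 mm/yr.
Specimen B: 77.1 mm / 0.248 mm per year = 310.89 years; at 2 growth increments per year that is 310.89 × 2 ≈ 622 growth increments.

622 growth increments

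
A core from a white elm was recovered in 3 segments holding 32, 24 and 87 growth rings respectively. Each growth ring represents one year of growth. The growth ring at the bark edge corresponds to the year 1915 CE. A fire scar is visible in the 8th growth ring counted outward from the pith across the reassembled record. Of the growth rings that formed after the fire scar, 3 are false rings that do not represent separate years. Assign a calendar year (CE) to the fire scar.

1783 CE

Total growth rings = 32 + 24 + 87 = 143.
Between growth ring 8 and the bark edge there are 143 − 8 = 135 growth rings.
135 − 3 false = 132 true growth rings after the fire scar.
1915 − 132 = 1783 CE.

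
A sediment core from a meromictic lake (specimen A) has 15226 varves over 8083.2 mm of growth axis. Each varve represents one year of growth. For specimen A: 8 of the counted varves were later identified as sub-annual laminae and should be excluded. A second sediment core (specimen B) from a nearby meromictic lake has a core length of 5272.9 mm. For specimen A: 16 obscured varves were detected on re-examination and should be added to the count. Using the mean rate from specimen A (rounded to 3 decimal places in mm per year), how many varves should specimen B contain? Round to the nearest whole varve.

9930 varves

Specimen A: true varve count = 15226 − 8 + 16 = 15234.
A: Extension rate ≈ 8083.2 / 15234 = 0.531 mm/year.
B spans 5272.9 / 0.531 = 9930.13 years ≈ 9930 varves.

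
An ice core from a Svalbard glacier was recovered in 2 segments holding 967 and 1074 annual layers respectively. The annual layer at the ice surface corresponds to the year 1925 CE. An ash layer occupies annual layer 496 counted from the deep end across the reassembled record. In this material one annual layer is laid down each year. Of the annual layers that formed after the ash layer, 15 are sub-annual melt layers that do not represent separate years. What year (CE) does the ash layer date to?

395 CE

Total annual layers = 967 + 1074 = 2041.
Between annual layer 496 and the ice surface there are 2041 − 496 = 1545 annual layers.
1545 − 15 false = 1530 true annual layers after the ash layer.
The annual layer at the ice surface is 1925 CE, so the ash layer dates to 1925 − 1530 = 395 CE.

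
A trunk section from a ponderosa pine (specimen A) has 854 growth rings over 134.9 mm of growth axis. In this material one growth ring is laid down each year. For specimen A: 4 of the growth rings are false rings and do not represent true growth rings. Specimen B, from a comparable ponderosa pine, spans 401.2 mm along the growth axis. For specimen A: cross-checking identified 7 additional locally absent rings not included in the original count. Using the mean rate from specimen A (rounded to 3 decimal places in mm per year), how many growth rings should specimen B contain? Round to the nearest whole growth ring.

Specimen A: correcting the raw count gives 854 − 4 + 7 = 857 true growth rings.
A: 134.9 mm over 857 years gives 134.9 / 857 ≈ 0.157 mm per year.
B spans 401.2 / 0.157 = 2555.41 years ≈ 2555 growth rings.

2555 growth rings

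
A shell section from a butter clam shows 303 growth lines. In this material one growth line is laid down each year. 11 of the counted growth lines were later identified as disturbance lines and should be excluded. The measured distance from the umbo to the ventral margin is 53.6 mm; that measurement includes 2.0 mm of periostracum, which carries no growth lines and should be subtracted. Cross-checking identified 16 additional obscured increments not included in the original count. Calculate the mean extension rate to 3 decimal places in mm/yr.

After corrections the count is 303 − 11 + 16 = 308 growth lines.
Net length = 53.6 − 2.0 = 51.6 mm.
51.6 mm over 308 years gives 51.6 / 308 ≈ 0.168 mm/yr.

0.168 mm/yr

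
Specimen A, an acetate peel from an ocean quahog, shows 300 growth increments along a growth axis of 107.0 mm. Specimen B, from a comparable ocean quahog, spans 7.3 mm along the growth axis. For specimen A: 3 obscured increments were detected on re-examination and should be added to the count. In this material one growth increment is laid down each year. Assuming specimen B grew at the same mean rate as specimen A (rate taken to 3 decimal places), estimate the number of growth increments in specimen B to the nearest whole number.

21 growth increments

Specimen A: adjusted count: 300 + 3 = 303 growth increments.
A: Mean rate = 107.0 mm / 303 years ≈ 0.353 mm per year.
B spans 7.3 / 0.353 = 20.68 years ≈ 21 growth increments.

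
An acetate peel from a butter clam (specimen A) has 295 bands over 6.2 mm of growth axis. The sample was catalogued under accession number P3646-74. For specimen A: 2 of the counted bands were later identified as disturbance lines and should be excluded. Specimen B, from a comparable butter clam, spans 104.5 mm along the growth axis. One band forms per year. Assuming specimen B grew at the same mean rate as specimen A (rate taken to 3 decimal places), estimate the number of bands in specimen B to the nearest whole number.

Specimen A: correcting the raw count gives 295 − 2 = 293 true bands.
A: Mean rate = 6.2 mm / 293 years ≈ 0.021 mm per year.
Specimen B: 104.5 mm / 0.021 mm per year = 4976.19 years ≈ 4976 bands.

4976 bands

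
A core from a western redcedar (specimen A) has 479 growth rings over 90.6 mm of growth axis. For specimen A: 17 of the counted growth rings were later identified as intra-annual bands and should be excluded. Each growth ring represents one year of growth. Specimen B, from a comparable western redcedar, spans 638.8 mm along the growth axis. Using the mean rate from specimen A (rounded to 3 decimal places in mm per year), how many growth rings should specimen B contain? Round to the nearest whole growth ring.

3259 growth rings

Specimen A: after corrections the count is 479 − 17 = 462 growth rings.
A: 90.6 mm over 462 years gives 90.6 / 462 ≈ 0.196 mm/year.
B spans 638.8 / 0.196 = 3259.18 years ≈ 3259 growth rings.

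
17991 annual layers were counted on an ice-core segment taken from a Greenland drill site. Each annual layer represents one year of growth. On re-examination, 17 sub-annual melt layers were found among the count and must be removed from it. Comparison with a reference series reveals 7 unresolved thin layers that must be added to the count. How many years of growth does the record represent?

17981 yr

True annual layer count = 17991 − 17 + 7 = 17981.
One annual layer per year makes the duration 17981 years.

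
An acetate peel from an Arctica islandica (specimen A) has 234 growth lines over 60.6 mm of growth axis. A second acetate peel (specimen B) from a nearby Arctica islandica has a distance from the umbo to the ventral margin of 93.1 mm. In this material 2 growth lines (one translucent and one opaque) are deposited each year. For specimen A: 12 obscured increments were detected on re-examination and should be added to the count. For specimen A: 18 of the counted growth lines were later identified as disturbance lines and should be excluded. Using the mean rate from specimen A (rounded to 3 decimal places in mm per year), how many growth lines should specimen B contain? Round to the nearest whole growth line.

Specimen A: correcting the raw count gives 234 − 18 + 12 = 228 true growth lines.
Specimen A: 228 growth lines at 2 per year is 228 / 2 = 114 years.
A: Extension rate ≈ 60.6 / 114 = 0.532 mm/yr.
B spans 93.1 / 0.532 = 175.00 years; at 2 growth lines per year that is 175.00 × 2 ≈ 350 growth lines.

350 growth lines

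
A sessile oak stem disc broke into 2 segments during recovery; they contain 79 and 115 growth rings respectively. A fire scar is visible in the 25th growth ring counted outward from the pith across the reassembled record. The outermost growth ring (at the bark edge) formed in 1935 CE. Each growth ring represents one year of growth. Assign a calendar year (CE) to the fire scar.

1766 CE

Total growth rings = 79 + 115 = 194.
The fire scar sits at growth ring 25 from the pith, so 194 − 25 = 169 growth rings formed after it.
Counting back 169 years from 1935 CE places the fire scar in 1935 − 169 = 1766 CE.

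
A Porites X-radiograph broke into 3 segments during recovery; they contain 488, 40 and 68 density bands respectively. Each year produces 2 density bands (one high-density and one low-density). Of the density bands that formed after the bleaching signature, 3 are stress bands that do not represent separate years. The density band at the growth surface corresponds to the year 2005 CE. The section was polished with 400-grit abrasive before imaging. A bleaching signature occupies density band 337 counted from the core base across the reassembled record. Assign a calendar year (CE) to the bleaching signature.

Total density bands = 488 + 40 + 68 = 596.
The bleaching signature sits at density band 337 from the core base, so 596 − 337 = 259 density bands formed after it.
Removing the 3 false density bands leaves 259 − 3 = 256 true density bands beyond the bleaching signature.
256 density bands at 2 per year is 256 / 2 = 128 years.
2005 − 128 = 1877 CE.

1877 CE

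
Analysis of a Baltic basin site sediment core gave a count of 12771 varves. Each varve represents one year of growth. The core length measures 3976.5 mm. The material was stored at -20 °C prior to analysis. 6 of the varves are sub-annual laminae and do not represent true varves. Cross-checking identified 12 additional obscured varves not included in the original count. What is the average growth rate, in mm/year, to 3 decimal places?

0.311 mm/year

After corrections the count is 12771 − 6 + 12 = 12777 varves.
Extension rate ≈ 3976.5 / 12777 = 0.311 mm/year.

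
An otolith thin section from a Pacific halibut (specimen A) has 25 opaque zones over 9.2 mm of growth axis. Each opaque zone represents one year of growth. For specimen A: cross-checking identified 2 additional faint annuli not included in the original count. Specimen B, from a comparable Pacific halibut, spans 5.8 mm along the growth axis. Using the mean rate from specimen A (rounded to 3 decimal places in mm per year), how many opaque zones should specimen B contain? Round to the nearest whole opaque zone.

Specimen A: adjusted count: 25 + 2 = 27 opaque zones.
A: 9.2 mm over 27 years gives 9.2 / 27 ≈ 0.341 mm per year.
Specimen B: 5.8 mm / 0.341 mm per year = 17.01 years ≈ 17 opaque zones.

17 opaque zones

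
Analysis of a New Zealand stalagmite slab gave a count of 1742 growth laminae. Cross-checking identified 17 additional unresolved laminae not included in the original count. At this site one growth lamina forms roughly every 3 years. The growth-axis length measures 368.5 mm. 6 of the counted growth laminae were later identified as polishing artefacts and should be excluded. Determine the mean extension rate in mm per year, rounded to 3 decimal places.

0.070 mm per year

After corrections the count is 1742 − 6 + 17 = 1753 growth laminae.
1753 growth laminae at 3 years each span 1753 × 3 = 5259 years.
Extension rate ≈ 368.5 / 5259 = 0.070 mm per year.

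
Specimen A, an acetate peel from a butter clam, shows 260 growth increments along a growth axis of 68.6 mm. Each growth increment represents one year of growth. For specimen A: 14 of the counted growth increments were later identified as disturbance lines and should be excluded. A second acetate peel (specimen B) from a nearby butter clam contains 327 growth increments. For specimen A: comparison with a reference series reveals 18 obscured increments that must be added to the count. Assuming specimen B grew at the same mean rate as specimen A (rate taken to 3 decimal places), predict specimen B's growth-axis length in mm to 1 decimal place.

85.0 mm

Specimen A: correcting the raw count gives 260 − 14 + 18 = 264 true growth increments.
A: Extension rate ≈ 68.6 / 264 = 0.260 mm/year.
Length of B = 0.260 × 327 = 85.0 mm.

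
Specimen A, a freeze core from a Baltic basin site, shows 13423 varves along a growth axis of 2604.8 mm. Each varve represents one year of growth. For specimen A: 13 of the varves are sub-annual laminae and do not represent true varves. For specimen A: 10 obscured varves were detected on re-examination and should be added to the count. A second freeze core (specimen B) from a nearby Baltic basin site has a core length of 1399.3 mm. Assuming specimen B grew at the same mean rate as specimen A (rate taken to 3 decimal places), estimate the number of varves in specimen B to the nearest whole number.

Specimen A: true varve count = 13423 − 13 + 10 = 13420.
A: 2604.8 mm over 13420 years gives 2604.8 / 13420 ≈ 0.194 mm/yr.
Specimen B: 1399.3 mm / 0.194 mm per year = 7212.89 years ≈ 7213 varves.

7213 varves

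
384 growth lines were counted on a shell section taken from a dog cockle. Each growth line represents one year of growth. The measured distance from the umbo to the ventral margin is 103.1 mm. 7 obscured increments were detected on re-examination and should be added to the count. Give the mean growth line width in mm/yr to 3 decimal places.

0.264 mm/yr

After corrections the count is 384 + 7 = 391 growth lines.
Extension rate ≈ 103.1 / 391 = 0.264 mm/yr.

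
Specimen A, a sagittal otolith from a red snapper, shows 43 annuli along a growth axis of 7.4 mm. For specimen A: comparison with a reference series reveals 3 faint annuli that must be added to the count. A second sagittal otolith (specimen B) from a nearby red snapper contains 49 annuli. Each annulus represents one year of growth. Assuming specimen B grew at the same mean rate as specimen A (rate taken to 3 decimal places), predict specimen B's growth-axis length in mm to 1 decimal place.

7.9 mm

Specimen A: adjusted count: 43 + 3 = 46 annuli.
A: Extension rate ≈ 7.4 / 46 = 0.161 mm per year.
B's length ≈ 0.161 × 49 = 7.9 mm.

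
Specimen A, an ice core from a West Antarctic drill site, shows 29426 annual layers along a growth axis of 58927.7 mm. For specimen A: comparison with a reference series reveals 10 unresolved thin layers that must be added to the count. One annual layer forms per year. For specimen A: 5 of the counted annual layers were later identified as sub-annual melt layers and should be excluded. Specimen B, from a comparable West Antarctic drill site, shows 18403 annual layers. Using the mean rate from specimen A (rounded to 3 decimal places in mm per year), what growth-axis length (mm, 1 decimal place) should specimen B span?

Specimen A: true annual layer count = 29426 − 5 + 10 = 29431.
A: Extension rate ≈ 58927.7 / 29431 = 2.002 mm/yr.
B's length ≈ 2.002 × 18403 = 36842.8 mm.

36842.8 mm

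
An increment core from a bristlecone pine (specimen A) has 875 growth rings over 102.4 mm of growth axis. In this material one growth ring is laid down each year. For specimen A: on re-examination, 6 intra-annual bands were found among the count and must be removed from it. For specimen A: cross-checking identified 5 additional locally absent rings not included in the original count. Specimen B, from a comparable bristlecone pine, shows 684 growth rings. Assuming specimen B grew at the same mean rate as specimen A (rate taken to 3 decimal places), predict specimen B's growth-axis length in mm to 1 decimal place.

Specimen A: correcting the raw count gives 875 − 6 + 5 = 874 true growth rings.
A: Mean rate = 102.4 mm / 874 years ≈ 0.117 mm/year.
Length of B = 0.117 × 684 = 80.0 mm.

80.0 mm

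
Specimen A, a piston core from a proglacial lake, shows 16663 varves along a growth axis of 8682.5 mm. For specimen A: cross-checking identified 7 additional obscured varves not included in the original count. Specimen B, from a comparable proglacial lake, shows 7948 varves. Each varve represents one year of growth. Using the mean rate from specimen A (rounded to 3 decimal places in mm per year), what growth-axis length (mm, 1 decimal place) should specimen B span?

4140.9 mm

Specimen A: adjusted count: 16663 + 7 = 16670 varves.
A: Mean rate = 8682.5 mm / 16670 years ≈ 0.521 mm/yr.
B's length ≈ 0.521 × 7948 = 4140.9 mm.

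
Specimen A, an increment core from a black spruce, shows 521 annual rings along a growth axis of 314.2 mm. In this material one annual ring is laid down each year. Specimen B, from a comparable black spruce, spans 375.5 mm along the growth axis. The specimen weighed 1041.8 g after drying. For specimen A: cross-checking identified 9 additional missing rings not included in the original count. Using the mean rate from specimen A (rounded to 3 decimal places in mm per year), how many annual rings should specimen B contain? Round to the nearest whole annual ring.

633 annual rings

Specimen A: adjusted count: 521 + 9 = 530 annual rings.
A: Extension rate ≈ 314.2 / 530 = 0.593 mm/year.
Specimen B: 375.5 mm / 0.593 mm per year = 633.22 years ≈ 633 annual rings.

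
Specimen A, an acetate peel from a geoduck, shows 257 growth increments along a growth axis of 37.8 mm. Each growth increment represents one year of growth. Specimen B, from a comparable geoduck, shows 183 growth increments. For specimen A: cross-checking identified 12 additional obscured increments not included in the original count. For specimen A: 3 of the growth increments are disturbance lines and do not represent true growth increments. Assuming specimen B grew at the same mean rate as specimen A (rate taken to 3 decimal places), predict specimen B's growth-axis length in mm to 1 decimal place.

26.0 mm

Specimen A: after corrections the count is 257 − 3 + 12 = 266 growth increments.
A: Extension rate ≈ 37.8 / 266 = 0.142 mm/year.
For B, 0.142 mm/year × 183 years = 26.0 mm.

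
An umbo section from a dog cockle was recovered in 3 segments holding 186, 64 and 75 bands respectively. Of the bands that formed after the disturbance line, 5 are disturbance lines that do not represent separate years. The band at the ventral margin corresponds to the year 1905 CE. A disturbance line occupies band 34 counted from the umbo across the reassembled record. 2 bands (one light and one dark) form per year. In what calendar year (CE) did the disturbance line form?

1762 CE

Total bands = 186 + 64 + 75 = 325.
Between band 34 and the ventral margin there are 325 − 34 = 291 bands.
Removing the 5 false bands leaves 291 − 5 = 286 true bands beyond the disturbance line.
286 bands at 2 per year is 286 / 2 = 143 years.
The band at the ventral margin is 1905 CE, so the disturbance line dates to 1905 − 143 = 1762 CE.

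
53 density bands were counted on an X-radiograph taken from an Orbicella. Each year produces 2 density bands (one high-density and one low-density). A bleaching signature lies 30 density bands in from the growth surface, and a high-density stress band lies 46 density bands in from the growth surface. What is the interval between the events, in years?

46 − 30 = 16 density bands lie between the two events.
16 density bands at 2 per year is 16 / 2 = 8 years.

8 yr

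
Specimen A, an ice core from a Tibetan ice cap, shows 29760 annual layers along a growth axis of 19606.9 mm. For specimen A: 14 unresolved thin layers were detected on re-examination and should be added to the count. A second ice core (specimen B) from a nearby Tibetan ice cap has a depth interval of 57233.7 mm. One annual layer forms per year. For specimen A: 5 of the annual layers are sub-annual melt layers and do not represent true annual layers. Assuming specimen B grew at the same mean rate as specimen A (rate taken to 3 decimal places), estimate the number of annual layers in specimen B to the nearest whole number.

Specimen A: adjusted count: 29760 − 5 + 14 = 29769 annual layers.
A: Mean rate = 19606.9 mm / 29769 years ≈ 0.659 mm/year.
B spans 57233.7 / 0.659 = 86849.32 years ≈ 86849 annual layers.

86849 annual layers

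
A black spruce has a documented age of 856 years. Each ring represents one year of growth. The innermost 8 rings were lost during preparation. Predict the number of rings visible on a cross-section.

848 rings

Expected rings over 856 years: 856.
Less the 8 uncaptured rings: 856 − 8 = 848.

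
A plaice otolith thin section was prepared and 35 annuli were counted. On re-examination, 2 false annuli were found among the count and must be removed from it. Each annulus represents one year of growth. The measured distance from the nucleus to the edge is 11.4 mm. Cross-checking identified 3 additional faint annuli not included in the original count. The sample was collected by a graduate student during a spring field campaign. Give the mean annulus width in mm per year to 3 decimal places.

After corrections the count is 35 − 2 + 3 = 36 annuli.
Extension rate ≈ 11.4 / 36 = 0.317 mm per year.

0.317 mm per year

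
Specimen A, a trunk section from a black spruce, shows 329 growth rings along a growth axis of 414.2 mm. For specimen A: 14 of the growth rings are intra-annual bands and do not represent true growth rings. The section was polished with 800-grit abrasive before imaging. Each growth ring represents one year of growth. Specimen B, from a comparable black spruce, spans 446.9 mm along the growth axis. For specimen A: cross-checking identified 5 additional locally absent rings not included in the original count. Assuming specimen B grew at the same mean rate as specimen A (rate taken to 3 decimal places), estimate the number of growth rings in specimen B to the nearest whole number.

Specimen A: after corrections the count is 329 − 14 + 5 = 320 growth rings.
A: 414.2 mm over 320 years gives 414.2 / 320 ≈ 1.294 mm/year.
B spans 446.9 / 1.294 = 345.36 years ≈ 345 growth rings.

345 growth rings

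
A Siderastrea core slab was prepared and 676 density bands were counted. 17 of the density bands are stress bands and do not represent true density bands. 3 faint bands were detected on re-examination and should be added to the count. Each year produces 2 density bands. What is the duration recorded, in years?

331 yr

Correcting the raw count gives 676 − 17 + 3 = 662 true density bands.
Dividing by 2 density bands per year: 662 / 2 = 331 years.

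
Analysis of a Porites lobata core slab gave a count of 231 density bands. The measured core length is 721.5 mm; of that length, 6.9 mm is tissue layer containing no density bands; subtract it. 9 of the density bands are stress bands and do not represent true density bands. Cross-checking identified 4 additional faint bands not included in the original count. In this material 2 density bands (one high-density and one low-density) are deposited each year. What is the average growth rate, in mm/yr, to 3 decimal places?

Adjusted count: 231 − 9 + 4 = 226 density bands.
Dividing by 2 density bands per year: 226 / 2 = 113 years.
The growth record spans 721.5 − 6.9 = 714.6 mm.
714.6 mm over 113 years gives 714.6 / 113 ≈ 6.324 mm/yr.

6.324 mm/yr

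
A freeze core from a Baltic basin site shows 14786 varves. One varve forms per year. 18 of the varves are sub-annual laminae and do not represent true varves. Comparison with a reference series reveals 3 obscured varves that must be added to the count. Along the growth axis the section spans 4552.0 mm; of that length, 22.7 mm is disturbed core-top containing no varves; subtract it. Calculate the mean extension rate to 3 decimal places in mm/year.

After corrections the count is 14786 − 18 + 3 = 14771 varves.
The growth record spans 4552.0 − 22.7 = 4529.3 mm.
4529.3 mm over 14771 years gives 4529.3 / 14771 ≈ 0.307 mm/year.

0.307 mm/year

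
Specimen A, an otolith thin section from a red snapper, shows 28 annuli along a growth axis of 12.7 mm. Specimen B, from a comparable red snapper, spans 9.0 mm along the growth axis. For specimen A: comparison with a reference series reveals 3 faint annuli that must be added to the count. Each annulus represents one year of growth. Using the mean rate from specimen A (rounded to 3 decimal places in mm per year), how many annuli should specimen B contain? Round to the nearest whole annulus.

Specimen A: true annulus count = 28 + 3 = 31.
A: Extension rate ≈ 12.7 / 31 = 0.410 mm per year.
B spans 9.0 / 0.410 = 21.95 years ≈ 22 annuli.

22 annuli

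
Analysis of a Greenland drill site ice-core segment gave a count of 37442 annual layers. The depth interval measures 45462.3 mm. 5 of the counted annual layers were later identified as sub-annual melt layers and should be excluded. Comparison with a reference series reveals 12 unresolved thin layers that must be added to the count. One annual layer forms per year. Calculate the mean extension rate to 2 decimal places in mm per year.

1.21 mm per year

Correcting the raw count gives 37442 − 5 + 12 = 37449 true annual layers.
45462.3 mm over 37449 years gives 45462.3 / 37449 ≈ 1.21 mm per year.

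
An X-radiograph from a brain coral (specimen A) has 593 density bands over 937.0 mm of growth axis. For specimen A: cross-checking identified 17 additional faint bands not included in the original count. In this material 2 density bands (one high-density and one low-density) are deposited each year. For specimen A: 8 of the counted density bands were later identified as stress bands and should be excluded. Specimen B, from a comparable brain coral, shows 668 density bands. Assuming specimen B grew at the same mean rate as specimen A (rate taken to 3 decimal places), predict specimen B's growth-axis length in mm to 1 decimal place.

1039.7 mm

Specimen A: adjusted count: 593 − 8 + 17 = 602 density bands.
Specimen A: 602 density bands at 2 per year is 602 / 2 = 301 years.
A: Mean rate = 937.0 mm / 301 years ≈ 3.113 mm/year.
Specimen B: dividing by 2 density bands per year: 668 / 2 = 334 years. Length of B = 3.113 × 334 = 1039.7 mm.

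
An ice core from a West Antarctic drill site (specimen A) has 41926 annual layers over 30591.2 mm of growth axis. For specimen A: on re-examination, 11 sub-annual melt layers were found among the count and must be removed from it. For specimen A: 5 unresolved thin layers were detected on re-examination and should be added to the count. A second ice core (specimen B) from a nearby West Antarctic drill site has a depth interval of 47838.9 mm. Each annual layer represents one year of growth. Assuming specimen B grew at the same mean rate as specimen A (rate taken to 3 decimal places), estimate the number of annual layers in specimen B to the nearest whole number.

65533 annual layers

Specimen A: adjusted count: 41926 − 11 + 5 = 41920 annual layers.
A: 30591.2 mm over 41920 years gives 30591.2 / 41920 ≈ 0.730 mm per year.
Specimen B: 47838.9 mm / 0.730 mm per year = 65532.74 years ≈ 65533 annual layers.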